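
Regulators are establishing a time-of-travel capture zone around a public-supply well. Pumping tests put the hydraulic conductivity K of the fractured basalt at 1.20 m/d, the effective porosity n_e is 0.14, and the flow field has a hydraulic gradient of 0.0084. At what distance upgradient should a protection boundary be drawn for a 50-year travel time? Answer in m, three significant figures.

1310 m

q = Ki = 1.20 × 0.0084 = 0.01008 m/d
Average linear velocity = 0.01008 / 0.14 = 0.07200 m/d
T = 50 yr × 365 = 18250 d
L = v × T = 0.07200 × 18250 = 1314 m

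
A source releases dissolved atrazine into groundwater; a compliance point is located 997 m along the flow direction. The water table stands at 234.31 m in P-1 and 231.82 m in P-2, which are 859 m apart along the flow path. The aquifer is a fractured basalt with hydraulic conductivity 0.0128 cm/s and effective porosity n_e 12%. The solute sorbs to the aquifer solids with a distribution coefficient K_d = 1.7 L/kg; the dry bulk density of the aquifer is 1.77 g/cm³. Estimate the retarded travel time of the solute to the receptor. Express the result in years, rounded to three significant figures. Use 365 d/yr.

Hydraulic gradient i = (234.31 − 231.82) / 859 = 2.49 / 859 = 0.002899
K = 0.0128 cm/s × 864 = 11.06 m/d
Specific discharge q = 11.06 × 0.002899 = 0.03206 m/d
Seepage velocity v = q / n = 0.03206 / 0.12 = 0.2671 m/d
Retardation R = 1 + ρ_b·K_d/n = 1 + 1.77×1.7/0.12 = 26.08
Contaminant velocity v_c = v/R = 0.2671/26.08 = 0.01025 m/d
t = L/v_c = 997/0.01025 = 97310 d
   = 97310/365 = 267 yr

267 years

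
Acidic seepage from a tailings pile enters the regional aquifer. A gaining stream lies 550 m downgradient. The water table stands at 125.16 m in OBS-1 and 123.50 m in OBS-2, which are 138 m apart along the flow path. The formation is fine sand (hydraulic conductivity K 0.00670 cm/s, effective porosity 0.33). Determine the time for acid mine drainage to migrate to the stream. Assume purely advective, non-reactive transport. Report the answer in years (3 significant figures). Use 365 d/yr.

Hydraulic gradient i = (125.16 − 123.50) / 138 = 1.66 / 138 = 0.01203
K = 0.00670 cm/s × 864 = 5.789 m/d
Darcy flux q = K·i = 5.789 × 0.01203 = 0.06963 m/d
Seepage velocity v = q / n = 0.06963 / 0.33 = 0.2110 m/d
t = L / v = 550 / 0.2110 = 2607 d
   = 2607 / 365 = 7.14 yr

7.14 years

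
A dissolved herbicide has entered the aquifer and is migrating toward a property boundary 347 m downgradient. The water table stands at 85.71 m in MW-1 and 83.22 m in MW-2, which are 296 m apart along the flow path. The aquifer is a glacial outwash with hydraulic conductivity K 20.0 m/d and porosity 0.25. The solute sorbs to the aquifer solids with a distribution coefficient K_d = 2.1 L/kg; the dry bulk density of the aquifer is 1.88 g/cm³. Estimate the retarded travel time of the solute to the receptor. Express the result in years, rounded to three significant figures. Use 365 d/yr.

Hydraulic gradient i = (85.71 − 83.22) / 296 = 2.49 / 296 = 0.008412
Specific discharge q = 20.0 × 0.008412 = 0.1682 m/d
v_s = q/n_e = 0.1682/0.25 = 0.6730 m/d
Retardation R = 1 + ρ_b·K_d/n = 1 + 1.88×2.1/0.25 = 16.79
Contaminant velocity v_c = v/R = 0.6730/16.79 = 0.04008 m/d
t = L/v_c = 347/0.04008 = 8658 d
   = 8658/365 = 23.7 yr

23.7 years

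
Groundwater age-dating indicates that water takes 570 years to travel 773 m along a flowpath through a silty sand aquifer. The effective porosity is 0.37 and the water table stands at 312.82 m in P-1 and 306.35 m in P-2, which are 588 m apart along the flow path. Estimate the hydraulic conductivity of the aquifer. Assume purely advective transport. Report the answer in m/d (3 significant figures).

Hydraulic gradient i = (312.82 − 306.35) / 588 = 6.47 / 588 = 0.01100
t = 570 years = 208100 d
v = L / t = 773 / 208100 = 0.003715 m/d
K = v · n / i = 0.003715 × 0.37 / 0.01100 = 0.125 m/d

0.125 m/d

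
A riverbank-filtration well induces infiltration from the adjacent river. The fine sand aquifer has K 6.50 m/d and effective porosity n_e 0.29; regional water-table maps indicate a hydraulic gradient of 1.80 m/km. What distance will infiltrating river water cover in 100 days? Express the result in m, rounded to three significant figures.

4.03 m

Specific discharge q = 6.50 × 0.0018 = 0.01170 m/d
Seepage velocity v = q / n = 0.01170 / 0.29 = 0.04034 m/d
L = v × T = 0.04034 × 100 = 4.034 m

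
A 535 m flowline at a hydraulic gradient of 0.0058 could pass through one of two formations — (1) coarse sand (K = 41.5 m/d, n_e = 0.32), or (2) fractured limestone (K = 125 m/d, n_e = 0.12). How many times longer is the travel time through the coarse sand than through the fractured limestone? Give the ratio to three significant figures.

8.03

Unit 1 (coarse sand): v = 41.5×0.0058/0.32 = 0.7522 m/d, t = 535/0.7522 = 711.3 d
Unit 2 (fractured limestone): v = 125×0.0058/0.12 = 6.042 m/d, t = 535/6.042 = 88.55 d
t(coarse sand) / t(fractured limestone) = 711.3/88.55 = 8.03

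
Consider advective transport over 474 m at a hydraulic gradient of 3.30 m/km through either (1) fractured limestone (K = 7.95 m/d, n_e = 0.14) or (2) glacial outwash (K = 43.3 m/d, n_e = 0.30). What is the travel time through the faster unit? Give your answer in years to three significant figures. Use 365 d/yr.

2.73 years

Unit 1 (fractured limestone): v = 7.95×0.0033/0.14 = 0.1874 m/d, t = 474/0.1874 = 2529 d
Unit 2 (glacial outwash): v = 43.3×0.0033/0.30 = 0.4763 m/d, t = 474/0.4763 = 995.2 d
Faster: 995.2 d / 365 = 2.73 yr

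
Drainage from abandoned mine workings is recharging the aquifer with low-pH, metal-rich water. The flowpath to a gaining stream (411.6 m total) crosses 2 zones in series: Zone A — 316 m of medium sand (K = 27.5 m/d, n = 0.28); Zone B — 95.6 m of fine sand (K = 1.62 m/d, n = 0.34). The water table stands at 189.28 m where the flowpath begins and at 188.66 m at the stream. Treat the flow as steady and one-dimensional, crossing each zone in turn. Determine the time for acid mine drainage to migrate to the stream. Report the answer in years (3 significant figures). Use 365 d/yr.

37.7 years

Total head drop ΔH = 189.28 − 188.66 = 0.62 m
Steady 1-D flow in series ⇒ the Darcy flux q is identical in every zone and the zone head losses add (resistances L/K in series).
Σ(L/K) = 316/27.5 + 95.6/1.62 = 11.49 + 59.01 = 70.50 d
q = ΔH / Σ(L/K) = 0.62 / 70.50 = 0.008794 m/d (same in every zone)
Zone A: v = q/n = 0.008794/0.28 = 0.03141 m/d → t_A = 316/0.03141 = 10060 d
Zone B: v = q/n = 0.008794/0.34 = 0.02586 m/d → t_B = 95.6/0.02586 = 3696 d
Total t = 10060 + 3696 = 13760 d
   = 13760 / 365 = 37.7 yr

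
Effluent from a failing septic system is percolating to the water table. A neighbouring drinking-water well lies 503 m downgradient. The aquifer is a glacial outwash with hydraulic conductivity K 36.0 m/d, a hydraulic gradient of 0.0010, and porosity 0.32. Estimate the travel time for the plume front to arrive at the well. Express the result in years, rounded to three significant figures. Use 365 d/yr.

Darcy flux q = K·i = 36.0 × 0.0010 = 0.03600 m/d
v_s = q/n_e = 0.03600/0.32 = 0.1125 m/d
t = L / v = 503 / 0.1125 = 4471 d
   = 4471 / 365 = 12.2 yr

12.2 years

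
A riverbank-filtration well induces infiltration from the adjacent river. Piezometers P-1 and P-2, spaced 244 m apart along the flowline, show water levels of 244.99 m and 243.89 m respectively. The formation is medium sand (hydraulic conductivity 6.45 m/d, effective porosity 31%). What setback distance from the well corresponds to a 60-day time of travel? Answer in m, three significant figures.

5.63 m

Hydraulic gradient i = (244.99 − 243.89) / 244 = 1.10 / 244 = 0.004508
Darcy flux q = K·i = 6.45 × 0.004508 = 0.02908 m/d
v = Ki/n = 6.45·0.004508/0.31 = 0.09380 m/d
L = v × T = 0.09380 × 60 = 5.628 m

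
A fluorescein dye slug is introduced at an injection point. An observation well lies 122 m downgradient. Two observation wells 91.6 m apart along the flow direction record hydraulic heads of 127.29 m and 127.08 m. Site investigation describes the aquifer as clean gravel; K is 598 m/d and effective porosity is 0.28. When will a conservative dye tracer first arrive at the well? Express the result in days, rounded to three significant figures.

Hydraulic gradient i = (127.29 − 127.08) / 91.6 = 0.21 / 91.6 = 0.002293
q = Ki = 598 × 0.002293 = 1.371 m/d
v = Ki/n = 598·0.002293/0.28 = 4.896 m/d
t = L / v = 122 / 4.896 = 24.92 d

24.9 days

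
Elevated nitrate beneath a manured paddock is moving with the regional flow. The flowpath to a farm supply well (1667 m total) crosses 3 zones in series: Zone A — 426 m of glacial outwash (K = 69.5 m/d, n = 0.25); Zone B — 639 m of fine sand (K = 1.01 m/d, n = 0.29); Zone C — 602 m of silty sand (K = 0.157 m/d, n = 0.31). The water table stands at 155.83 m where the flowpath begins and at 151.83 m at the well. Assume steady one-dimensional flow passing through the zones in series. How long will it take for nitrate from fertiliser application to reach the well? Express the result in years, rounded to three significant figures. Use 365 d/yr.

1470 years

Total head drop ΔH = 155.83 − 151.83 = 4.00 m
Continuity: the same q passes through each zone, so ΔH = q·Σ(L_j/K_j) — the zones act as resistances in series.
Σ(L/K) = 426/69.5 + 639/1.01 + 602/0.157 = 6.129 + 632.7 + 3834 = 4473 d
q = ΔH / Σ(L/K) = 4.00 / 4473 = 8.942e-4 m/d (same in every zone)
Zone A: v = q/n = 8.942e-4/0.25 = 0.003577 m/d → t_A = 426/0.003577 = 119100 d
Zone B: v = q/n = 8.942e-4/0.29 = 0.003083 m/d → t_B = 639/0.003083 = 207200 d
Zone C: v = q/n = 8.942e-4/0.31 = 0.002885 m/d → t_C = 602/0.002885 = 208700 d
Total t = 119100 + 207200 + 208700 = 535000 d
   = 535000 / 365 = 1470 yr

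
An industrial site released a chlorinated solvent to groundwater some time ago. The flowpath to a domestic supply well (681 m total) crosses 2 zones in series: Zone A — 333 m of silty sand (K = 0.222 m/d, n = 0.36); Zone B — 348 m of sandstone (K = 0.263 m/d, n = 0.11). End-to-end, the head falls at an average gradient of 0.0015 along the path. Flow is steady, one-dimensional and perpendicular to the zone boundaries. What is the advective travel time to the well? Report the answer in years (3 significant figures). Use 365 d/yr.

Steady 1-D flow in series ⇒ the Darcy flux q is identical in every zone and the zone head losses add (resistances L/K in series).
Σ(L/K) = 333/0.222 + 348/0.263 = 1500 + 1323 = 2823 d
K_eq = L_total / Σ(L/K) = 681 / 2823 = 0.2412 m/d
q = K_eq · i = 0.2412 × 0.0015 = 3.618e-4 m/d (same in every zone)
Zone A: v = q/n = 3.618e-4/0.36 = 0.001005 m/d → t_A = 333/0.001005 = 331300 d
Zone B: v = q/n = 3.618e-4/0.11 = 0.003289 m/d → t_B = 348/0.003289 = 105800 d
Total t = 331300 + 105800 = 437100 d
   = 437100 / 365 = 1200 yr

1200 years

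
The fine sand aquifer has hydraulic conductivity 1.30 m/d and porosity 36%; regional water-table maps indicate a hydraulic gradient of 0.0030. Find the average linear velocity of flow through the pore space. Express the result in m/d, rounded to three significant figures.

0.0108 m/d

Specific discharge q = 1.30 × 0.0030 = 0.003900 m/d
Seepage velocity v = q / n = 0.003900 / 0.36 = 0.01083 m/d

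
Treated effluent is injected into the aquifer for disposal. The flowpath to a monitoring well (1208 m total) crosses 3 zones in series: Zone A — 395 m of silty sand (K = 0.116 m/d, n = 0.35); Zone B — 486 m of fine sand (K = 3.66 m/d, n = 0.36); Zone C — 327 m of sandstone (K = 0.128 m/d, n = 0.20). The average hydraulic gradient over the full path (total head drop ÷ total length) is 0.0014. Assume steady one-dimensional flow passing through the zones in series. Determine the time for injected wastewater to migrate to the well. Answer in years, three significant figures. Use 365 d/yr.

3740 years

Steady 1-D flow in series ⇒ the Darcy flux q is identical in every zone and the zone head losses add (resistances L/K in series).
Σ(L/K) = 395/0.116 + 486/3.66 + 327/0.128 = 3405 + 132.8 + 2555 = 6093 d
K_eq = L_total / Σ(L/K) = 1208 / 6093 = 0.1983 m/d
q = K_eq · i = 0.1983 × 0.0014 = 2.776e-4 m/d (same in every zone)
Zone A: v = q/n = 2.776e-4/0.35 = 7.931e-4 m/d → t_A = 395/7.931e-4 = 498100 d
Zone B: v = q/n = 2.776e-4/0.36 = 7.711e-4 m/d → t_B = 486/7.711e-4 = 630300 d
Zone C: v = q/n = 2.776e-4/0.20 = 0.001388 m/d → t_C = 327/0.001388 = 235600 d
Total t = 498100 + 630300 + 235600 = 1.364e6 d
   = 1.364e6 / 365 = 3740 yr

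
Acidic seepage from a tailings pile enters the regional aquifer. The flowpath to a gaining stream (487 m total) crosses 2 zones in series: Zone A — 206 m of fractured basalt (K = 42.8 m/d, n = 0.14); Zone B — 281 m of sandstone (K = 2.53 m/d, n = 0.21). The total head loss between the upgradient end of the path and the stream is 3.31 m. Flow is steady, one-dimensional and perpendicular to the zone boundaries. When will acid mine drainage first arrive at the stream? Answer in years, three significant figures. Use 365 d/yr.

Steady 1-D flow in series ⇒ the Darcy flux q is identical in every zone and the zone head losses add (resistances L/K in series).
Σ(L/K) = 206/42.8 + 281/2.53 = 4.813 + 111.1 = 115.9 d
q = ΔH / Σ(L/K) = 3.31 / 115.9 = 0.02856 m/d (same in every zone)
Zone A: v = q/n = 0.02856/0.14 = 0.2040 m/d → t_A = 206/0.2040 = 1010 d
Zone B: v = q/n = 0.02856/0.21 = 0.1360 m/d → t_B = 281/0.1360 = 2066 d
Total t = 1010 + 2066 = 3076 d
   = 3076 / 365 = 8.43 yr

8.43 years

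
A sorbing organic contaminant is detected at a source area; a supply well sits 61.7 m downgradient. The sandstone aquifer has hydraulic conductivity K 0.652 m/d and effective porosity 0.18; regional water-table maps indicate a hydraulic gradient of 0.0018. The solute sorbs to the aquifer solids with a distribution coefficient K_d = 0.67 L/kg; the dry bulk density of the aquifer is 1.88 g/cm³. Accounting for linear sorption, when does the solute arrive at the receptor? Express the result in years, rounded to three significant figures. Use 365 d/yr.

207 years

Specific discharge q = 0.652 × 0.0018 = 0.001174 m/d
Seepage velocity v = q / n = 0.001174 / 0.18 = 0.006520 m/d
Retardation R = 1 + ρ_b·K_d/n = 1 + 1.88×0.67/0.18 = 7.998
Contaminant velocity v_c = v/R = 0.006520/7.998 = 8.152e-4 m/d
t = L/v_c = 61.7/8.152e-4 = 75680 d
   = 75680/365 = 207 yr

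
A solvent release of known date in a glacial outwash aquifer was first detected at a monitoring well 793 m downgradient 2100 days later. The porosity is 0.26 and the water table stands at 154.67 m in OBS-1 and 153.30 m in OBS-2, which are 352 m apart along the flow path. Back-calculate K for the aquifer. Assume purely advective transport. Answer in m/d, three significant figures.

25.2 m/d

Hydraulic gradient i = (154.67 − 153.30) / 352 = 1.37 / 352 = 0.003892
v = L / t = 793 / 2100 = 0.3776 m/d
K = v · n / i = 0.3776 × 0.26 / 0.003892 = 25.2 m/d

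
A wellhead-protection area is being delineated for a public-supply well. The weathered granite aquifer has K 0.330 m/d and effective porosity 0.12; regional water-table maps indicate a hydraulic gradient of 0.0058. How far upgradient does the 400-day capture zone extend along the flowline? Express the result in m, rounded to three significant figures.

q = Ki = 0.330 × 0.0058 = 0.001914 m/d
Average linear velocity = 0.001914 / 0.12 = 0.01595 m/d
L = v × T = 0.01595 × 400 = 6.380 m

6.38 m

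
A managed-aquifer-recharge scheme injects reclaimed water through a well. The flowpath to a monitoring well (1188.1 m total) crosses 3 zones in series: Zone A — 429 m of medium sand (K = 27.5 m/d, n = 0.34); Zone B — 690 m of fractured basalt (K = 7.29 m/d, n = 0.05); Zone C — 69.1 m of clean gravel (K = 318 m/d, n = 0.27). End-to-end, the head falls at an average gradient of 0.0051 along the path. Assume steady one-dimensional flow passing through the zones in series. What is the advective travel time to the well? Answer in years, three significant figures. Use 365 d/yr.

9.94 years

Continuity: the same q passes through each zone, so ΔH = q·Σ(L_j/K_j) — the zones act as resistances in series.
Σ(L/K) = 429/27.5 + 690/7.29 + 69.1/318 = 15.60 + 94.65 + 0.2173 = 110.5 d
K_eq = L_total / Σ(L/K) = 1188.1 / 110.5 = 10.76 m/d
q = K_eq · i = 10.76 × 0.0051 = 0.05485 m/d (same in every zone)
Zone A: v = q/n = 0.05485/0.34 = 0.1613 m/d → t_A = 429/0.1613 = 2659 d
Zone B: v = q/n = 0.05485/0.05 = 1.097 m/d → t_B = 690/1.097 = 629.0 d
Zone C: v = q/n = 0.05485/0.27 = 0.2032 m/d → t_C = 69.1/0.2032 = 340.1 d
Total t = 2659 + 629.0 + 340.1 = 3628 d
   = 3628 / 365 = 9.94 yr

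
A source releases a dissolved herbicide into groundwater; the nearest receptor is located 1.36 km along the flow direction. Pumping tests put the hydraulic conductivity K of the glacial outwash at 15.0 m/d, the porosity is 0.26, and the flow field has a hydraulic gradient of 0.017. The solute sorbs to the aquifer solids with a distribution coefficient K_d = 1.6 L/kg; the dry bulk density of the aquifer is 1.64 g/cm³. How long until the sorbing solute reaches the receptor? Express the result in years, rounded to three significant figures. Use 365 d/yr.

42.1 years

Specific discharge q = 15.0 × 0.017 = 0.2550 m/d
v = Ki/n = 15.0·0.017/0.26 = 0.9808 m/d
Retardation R = 1 + ρ_b·K_d/n = 1 + 1.64×1.6/0.26 = 11.09
Contaminant velocity v_c = v/R = 0.9808/11.09 = 0.08842 m/d
L = 1.36 km = 1360 m
t = L/v_c = 1360/0.08842 = 15380 d
   = 15380/365 = 42.1 yr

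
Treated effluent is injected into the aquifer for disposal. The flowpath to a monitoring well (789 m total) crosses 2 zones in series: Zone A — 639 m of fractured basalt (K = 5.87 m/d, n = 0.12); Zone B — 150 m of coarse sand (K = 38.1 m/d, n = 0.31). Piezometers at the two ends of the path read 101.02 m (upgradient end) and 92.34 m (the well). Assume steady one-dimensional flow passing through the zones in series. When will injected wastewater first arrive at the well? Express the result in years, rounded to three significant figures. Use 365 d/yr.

Total head drop ΔH = 101.02 − 92.34 = 8.68 m
Steady 1-D flow in series ⇒ the Darcy flux q is identical in every zone and the zone head losses add (resistances L/K in series).
Σ(L/K) = 639/5.87 + 150/38.1 = 108.9 + 3.937 = 112.8 d
q = ΔH / Σ(L/K) = 8.68 / 112.8 = 0.07695 m/d (same in every zone)
Zone A: v = q/n = 0.07695/0.12 = 0.6413 m/d → t_A = 639/0.6413 = 996.4 d
Zone B: v = q/n = 0.07695/0.31 = 0.2482 m/d → t_B = 150/0.2482 = 604.3 d
Total t = 996.4 + 604.3 = 1601 d
   = 1601 / 365 = 4.39 yr

4.39 years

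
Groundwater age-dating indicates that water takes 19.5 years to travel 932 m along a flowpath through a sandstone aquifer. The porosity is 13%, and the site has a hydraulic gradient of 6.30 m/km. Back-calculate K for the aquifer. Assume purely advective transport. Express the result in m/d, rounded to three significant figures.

2.70 m/d

t = 19.5 years = 7118 d
v = L / t = 932 / 7118 = 0.1309 m/d
K = v · n / i = 0.1309 × 0.13 / 0.0063 = 2.70 m/d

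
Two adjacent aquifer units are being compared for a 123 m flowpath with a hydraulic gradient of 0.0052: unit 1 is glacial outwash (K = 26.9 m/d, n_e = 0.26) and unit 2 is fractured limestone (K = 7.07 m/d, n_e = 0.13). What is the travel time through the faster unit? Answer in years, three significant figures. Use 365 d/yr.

Unit 1 (glacial outwash): v = 26.9×0.0052/0.26 = 0.5380 m/d, t = 123/0.5380 = 228.6 d
Unit 2 (fractured limestone): v = 7.07×0.0052/0.13 = 0.2828 m/d, t = 123/0.2828 = 434.9 d
Faster: 228.6 d / 365 = 0.626 yr

0.626 years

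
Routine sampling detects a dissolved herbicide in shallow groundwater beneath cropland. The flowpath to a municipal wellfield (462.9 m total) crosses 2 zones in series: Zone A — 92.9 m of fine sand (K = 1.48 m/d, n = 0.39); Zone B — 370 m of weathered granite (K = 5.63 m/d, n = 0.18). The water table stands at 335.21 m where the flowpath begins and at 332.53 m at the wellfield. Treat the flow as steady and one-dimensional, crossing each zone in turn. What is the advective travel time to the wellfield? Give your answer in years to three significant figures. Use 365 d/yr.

13.5 years

Total head drop ΔH = 335.21 − 332.53 = 2.68 m
Continuity: the same q passes through each zone, so ΔH = q·Σ(L_j/K_j) — the zones act as resistances in series.
Σ(L/K) = 92.9/1.48 + 370/5.63 = 62.77 + 65.72 = 128.5 d
q = ΔH / Σ(L/K) = 2.68 / 128.5 = 0.02086 m/d (same in every zone)
Zone A: v = q/n = 0.02086/0.39 = 0.05348 m/d → t_A = 92.9/0.05348 = 1737 d
Zone B: v = q/n = 0.02086/0.18 = 0.1159 m/d → t_B = 370/0.1159 = 3193 d
Total t = 1737 + 3193 = 4930 d
   = 4930 / 365 = 13.5 yr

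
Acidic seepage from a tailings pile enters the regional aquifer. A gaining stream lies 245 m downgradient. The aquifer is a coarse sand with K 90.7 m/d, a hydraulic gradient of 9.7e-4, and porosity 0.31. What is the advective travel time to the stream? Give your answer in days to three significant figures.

863 days

Darcy flux q = K·i = 90.7 × 9.7e-4 = 0.08798 m/d
Seepage velocity v = q / n = 0.08798 / 0.31 = 0.2838 m/d
t = L / v = 245 / 0.2838 = 863.3 d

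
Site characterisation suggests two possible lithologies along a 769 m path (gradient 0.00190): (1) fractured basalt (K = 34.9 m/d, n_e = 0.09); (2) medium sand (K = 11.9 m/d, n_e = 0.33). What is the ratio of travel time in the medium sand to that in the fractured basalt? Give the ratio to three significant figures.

Unit 1 (fractured basalt): v = 34.9×0.0019/0.09 = 0.7368 m/d, t = 769/0.7368 = 1044 d
Unit 2 (medium sand): v = 11.9×0.0019/0.33 = 0.06852 m/d, t = 769/0.06852 = 11220 d
t(medium sand) / t(fractured basalt) = 11220/1044 = 10.8

10.8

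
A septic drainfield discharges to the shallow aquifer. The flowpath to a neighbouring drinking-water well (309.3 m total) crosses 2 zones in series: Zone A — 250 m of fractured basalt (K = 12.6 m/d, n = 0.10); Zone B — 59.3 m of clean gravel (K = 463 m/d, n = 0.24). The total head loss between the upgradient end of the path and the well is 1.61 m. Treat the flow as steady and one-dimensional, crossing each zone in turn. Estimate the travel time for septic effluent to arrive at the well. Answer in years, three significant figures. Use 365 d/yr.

1.33 years

Continuity: the same q passes through each zone, so ΔH = q·Σ(L_j/K_j) — the zones act as resistances in series.
Σ(L/K) = 250/12.6 + 59.3/463 = 19.84 + 0.1281 = 19.97 d
q = ΔH / Σ(L/K) = 1.61 / 19.97 = 0.08062 m/d (same in every zone)
Zone A: v = q/n = 0.08062/0.10 = 0.8062 m/d → t_A = 250/0.8062 = 310.1 d
Zone B: v = q/n = 0.08062/0.24 = 0.3359 m/d → t_B = 59.3/0.3359 = 176.5 d
Total t = 310.1 + 176.5 = 486.6 d
   = 486.6 / 365 = 1.33 yr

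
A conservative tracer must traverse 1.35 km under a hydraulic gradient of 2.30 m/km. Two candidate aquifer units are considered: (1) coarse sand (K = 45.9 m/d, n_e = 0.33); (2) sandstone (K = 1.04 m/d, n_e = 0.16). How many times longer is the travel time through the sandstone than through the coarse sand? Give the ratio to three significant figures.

Unit 1 (coarse sand): v = 45.9×0.0023/0.33 = 0.3199 m/d, t = 1350/0.3199 = 4220 d
Unit 2 (sandstone): v = 1.04×0.0023/0.16 = 0.01495 m/d, t = 1350/0.01495 = 90300 d
t(sandstone) / t(coarse sand) = 90300/4220 = 21.4

21.4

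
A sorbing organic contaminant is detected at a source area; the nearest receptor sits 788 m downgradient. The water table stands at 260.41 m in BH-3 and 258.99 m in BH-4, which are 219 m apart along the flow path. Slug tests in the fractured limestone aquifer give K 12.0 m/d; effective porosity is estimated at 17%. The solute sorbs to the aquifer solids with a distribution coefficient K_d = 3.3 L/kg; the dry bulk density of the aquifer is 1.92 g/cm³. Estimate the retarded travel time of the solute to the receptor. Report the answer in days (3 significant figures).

65900 days

Hydraulic gradient i = (260.41 − 258.99) / 219 = 1.42 / 219 = 0.006484
q = Ki = 12.0 × 0.006484 = 0.07781 m/d
v = Ki/n = 12.0·0.006484/0.17 = 0.4577 m/d
Retardation R = 1 + ρ_b·K_d/n = 1 + 1.92×3.3/0.17 = 38.27
Contaminant velocity v_c = v/R = 0.4577/38.27 = 0.01196 m/d
t = L/v_c = 788/0.01196 = 65890 d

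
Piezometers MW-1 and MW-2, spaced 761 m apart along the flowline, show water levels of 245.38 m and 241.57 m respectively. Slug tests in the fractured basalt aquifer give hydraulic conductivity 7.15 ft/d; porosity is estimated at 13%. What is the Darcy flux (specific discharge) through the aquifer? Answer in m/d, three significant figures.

0.0109 m/d

Hydraulic gradient i = (245.38 − 241.57) / 761 = 3.81 / 761 = 0.005007
K = 7.15 ft/d × 0.3048 = 2.179 m/d
q = Ki = 2.179 × 0.005007 = 0.01091 m/d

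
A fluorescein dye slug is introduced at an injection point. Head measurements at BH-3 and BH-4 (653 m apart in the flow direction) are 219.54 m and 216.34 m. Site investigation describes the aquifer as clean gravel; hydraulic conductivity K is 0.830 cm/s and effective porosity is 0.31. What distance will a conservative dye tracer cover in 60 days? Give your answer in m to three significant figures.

Hydraulic gradient i = (219.54 − 216.34) / 653 = 3.20 / 653 = 0.004900
K = 0.830 cm/s × 864 = 717.1 m/d
Specific discharge q = 717.1 × 0.004900 = 3.514 m/d
Seepage velocity v = q / n = 3.514 / 0.31 = 11.34 m/d
L = v × T = 11.34 × 60 = 680.2 m

680 m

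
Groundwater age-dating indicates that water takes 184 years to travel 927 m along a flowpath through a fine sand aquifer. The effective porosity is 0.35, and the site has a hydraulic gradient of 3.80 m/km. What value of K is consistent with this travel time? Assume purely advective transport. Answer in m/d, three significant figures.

t = 184 years = 67160 d
v = L / t = 927 / 67160 = 0.01380 m/d
K = v · n / i = 0.01380 × 0.35 / 0.0038 = 1.27 m/d

1.27 m/d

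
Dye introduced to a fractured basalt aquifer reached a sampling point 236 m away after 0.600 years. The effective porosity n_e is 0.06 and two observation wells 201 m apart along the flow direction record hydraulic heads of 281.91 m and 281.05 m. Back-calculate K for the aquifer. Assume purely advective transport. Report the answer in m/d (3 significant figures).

Hydraulic gradient i = (281.91 − 281.05) / 201 = 0.86 / 201 = 0.004279
t = 0.600 years = 219.0 d
v = L / t = 236 / 219.0 = 1.078 m/d
K = v · n / i = 1.078 × 0.06 / 0.004279 = 15.1 m/d

15.1 m/d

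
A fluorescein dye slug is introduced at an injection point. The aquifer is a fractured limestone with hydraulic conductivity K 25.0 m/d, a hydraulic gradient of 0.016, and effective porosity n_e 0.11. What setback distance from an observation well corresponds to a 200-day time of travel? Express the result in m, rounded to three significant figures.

727 m

Specific discharge q = 25.0 × 0.016 = 0.4000 m/d
Seepage velocity v = q / n = 0.4000 / 0.11 = 3.636 m/d
L = v × T = 3.636 × 200 = 727.3 m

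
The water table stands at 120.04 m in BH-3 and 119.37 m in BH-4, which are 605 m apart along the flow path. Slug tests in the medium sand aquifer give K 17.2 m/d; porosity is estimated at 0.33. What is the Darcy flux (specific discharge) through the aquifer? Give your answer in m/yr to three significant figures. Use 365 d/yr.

Hydraulic gradient i = (120.04 − 119.37) / 605 = 0.67 / 605 = 0.001107
Specific discharge q = 17.2 × 0.001107 = 0.01905 m/d
   = 0.01905 × 365 = 6.95 m/yr

6.95 m/yr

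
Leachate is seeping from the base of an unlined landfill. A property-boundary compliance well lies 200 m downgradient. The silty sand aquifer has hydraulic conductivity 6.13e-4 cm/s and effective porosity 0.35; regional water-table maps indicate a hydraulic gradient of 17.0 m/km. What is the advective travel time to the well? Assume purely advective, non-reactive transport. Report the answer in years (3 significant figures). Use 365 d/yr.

K = 6.13e-4 cm/s × 864 = 0.5296 m/d
Specific discharge q = 0.5296 × 0.017 = 0.009004 m/d
v_s = q/n_e = 0.009004/0.35 = 0.02572 m/d
t = L / v = 200 / 0.02572 = 7775 d
   = 7775 / 365 = 21.3 yr

21.3 years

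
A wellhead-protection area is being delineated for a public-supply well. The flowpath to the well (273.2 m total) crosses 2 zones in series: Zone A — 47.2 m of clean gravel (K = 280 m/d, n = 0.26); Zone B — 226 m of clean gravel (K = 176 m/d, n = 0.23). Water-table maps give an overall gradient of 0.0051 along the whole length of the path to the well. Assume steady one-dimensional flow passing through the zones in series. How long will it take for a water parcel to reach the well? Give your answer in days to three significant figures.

67.0 days

Continuity: the same q passes through each zone, so ΔH = q·Σ(L_j/K_j) — the zones act as resistances in series.
Σ(L/K) = 47.2/280 + 226/176 = 0.1686 + 1.284 = 1.453 d
K_eq = L_total / Σ(L/K) = 273.2 / 1.453 = 188.1 m/d
q = K_eq · i = 188.1 × 0.0051 = 0.9591 m/d (same in every zone)
Zone A: v = q/n = 0.9591/0.26 = 3.689 m/d → t_A = 47.2/3.689 = 12.79 d
Zone B: v = q/n = 0.9591/0.23 = 4.170 m/d → t_B = 226/4.170 = 54.19 d
Total t = 12.79 + 54.19 = 66.99 d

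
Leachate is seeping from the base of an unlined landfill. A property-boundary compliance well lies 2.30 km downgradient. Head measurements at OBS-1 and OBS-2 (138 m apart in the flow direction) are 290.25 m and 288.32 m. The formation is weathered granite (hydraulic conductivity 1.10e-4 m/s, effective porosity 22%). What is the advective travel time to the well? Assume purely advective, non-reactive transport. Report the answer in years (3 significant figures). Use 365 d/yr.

Hydraulic gradient i = (290.25 − 288.32) / 138 = 1.93 / 138 = 0.01399
K = 1.10e-4 m/s × 86400 s/d = 9.504 m/d
Specific discharge q = 9.504 × 0.01399 = 0.1329 m/d
Average linear velocity = 0.1329 / 0.22 = 0.6042 m/d
L = 2.30 km = 2300 m
t = L / v = 2300 / 0.6042 = 3807 d
   = 3807 / 365 = 10.4 yr

10.4 years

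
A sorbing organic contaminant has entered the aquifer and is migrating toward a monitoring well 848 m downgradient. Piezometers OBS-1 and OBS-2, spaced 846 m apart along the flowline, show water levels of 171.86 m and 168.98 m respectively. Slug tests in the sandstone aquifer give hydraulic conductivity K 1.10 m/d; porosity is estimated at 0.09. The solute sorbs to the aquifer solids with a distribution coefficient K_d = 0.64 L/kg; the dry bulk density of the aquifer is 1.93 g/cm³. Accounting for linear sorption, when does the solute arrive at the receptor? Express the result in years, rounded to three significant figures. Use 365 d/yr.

Hydraulic gradient i = (171.86 − 168.98) / 846 = 2.88 / 846 = 0.003404
q = Ki = 1.10 × 0.003404 = 0.003745 m/d
Average linear velocity = 0.003745 / 0.09 = 0.04161 m/d
Retardation R = 1 + ρ_b·K_d/n = 1 + 1.93×0.64/0.09 = 14.72
Contaminant velocity v_c = v/R = 0.04161/14.72 = 0.002826 m/d
t = L/v_c = 848/0.002826 = 300100 d
   = 300100/365 = 822 yr

822 years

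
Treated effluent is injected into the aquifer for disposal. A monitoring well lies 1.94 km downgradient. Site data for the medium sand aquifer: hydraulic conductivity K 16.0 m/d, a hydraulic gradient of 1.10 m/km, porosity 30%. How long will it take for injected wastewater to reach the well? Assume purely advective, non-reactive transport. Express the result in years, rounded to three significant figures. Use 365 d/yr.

90.6 years

Darcy flux q = K·i = 16.0 × 0.0011 = 0.01760 m/d
v = Ki/n = 16.0·0.0011/0.30 = 0.05867 m/d
L = 1.94 km = 1940 m
t = L / v = 1940 / 0.05867 = 33070 d
   = 33070 / 365 = 90.6 yr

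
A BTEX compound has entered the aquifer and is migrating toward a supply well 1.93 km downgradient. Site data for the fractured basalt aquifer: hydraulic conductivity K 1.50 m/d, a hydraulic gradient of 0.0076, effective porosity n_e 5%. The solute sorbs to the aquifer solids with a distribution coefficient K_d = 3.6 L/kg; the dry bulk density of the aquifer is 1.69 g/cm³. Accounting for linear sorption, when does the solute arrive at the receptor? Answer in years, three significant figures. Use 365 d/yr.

2850 years

Specific discharge q = 1.50 × 0.0076 = 0.01140 m/d
Average linear velocity = 0.01140 / 0.05 = 0.2280 m/d
Retardation R = 1 + ρ_b·K_d/n = 1 + 1.69×3.6/0.05 = 122.7
Contaminant velocity v_c = v/R = 0.2280/122.7 = 0.001858 m/d
L = 1.93 km = 1930 m
t = L/v_c = 1930/0.001858 = 1.038e6 d
   = 1.038e6/365 = 2850 yr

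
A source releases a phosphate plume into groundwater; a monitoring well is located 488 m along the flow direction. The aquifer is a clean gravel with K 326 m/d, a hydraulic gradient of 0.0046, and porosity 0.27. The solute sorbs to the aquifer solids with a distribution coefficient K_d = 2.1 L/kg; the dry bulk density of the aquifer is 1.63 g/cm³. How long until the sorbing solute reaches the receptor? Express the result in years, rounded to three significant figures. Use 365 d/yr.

3.29 years

Specific discharge q = 326 × 0.0046 = 1.500 m/d
v_s = q/n_e = 1.500/0.27 = 5.554 m/d
Retardation R = 1 + ρ_b·K_d/n = 1 + 1.63×2.1/0.27 = 13.68
Contaminant velocity v_c = v/R = 5.554/13.68 = 0.4061 m/d
t = L/v_c = 488/0.4061 = 1202 d
   = 1202/365 = 3.29 yr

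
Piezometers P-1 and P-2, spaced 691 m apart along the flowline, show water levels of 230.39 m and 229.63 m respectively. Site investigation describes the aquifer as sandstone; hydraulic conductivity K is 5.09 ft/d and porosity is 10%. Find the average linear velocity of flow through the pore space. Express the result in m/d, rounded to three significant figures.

Hydraulic gradient i = (230.39 − 229.63) / 691 = 0.76 / 691 = 0.001100
K = 5.09 ft/d × 0.3048 = 1.551 m/d
Darcy flux q = K·i = 1.551 × 0.001100 = 0.001706 m/d
v_s = q/n_e = 0.001706/0.10 = 0.01706 m/d

0.0171 m/d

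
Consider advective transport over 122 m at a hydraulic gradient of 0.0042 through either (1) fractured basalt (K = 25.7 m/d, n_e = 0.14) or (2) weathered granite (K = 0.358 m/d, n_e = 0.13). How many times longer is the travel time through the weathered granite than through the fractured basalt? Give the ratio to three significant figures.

Unit 1 (fractured basalt): v = 25.7×0.0042/0.14 = 0.7710 m/d, t = 122/0.7710 = 158.2 d
Unit 2 (weathered granite): v = 0.358×0.0042/0.13 = 0.01157 m/d, t = 122/0.01157 = 10550 d
t(weathered granite) / t(fractured basalt) = 10550/158.2 = 66.7

66.7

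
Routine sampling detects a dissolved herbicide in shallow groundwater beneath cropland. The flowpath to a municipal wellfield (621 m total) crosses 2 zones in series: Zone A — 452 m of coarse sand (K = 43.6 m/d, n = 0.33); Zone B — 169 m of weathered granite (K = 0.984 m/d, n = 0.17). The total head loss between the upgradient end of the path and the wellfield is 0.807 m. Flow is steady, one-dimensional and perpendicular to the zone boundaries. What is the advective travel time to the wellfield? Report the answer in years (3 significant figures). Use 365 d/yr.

Steady 1-D flow in series ⇒ the Darcy flux q is identical in every zone and the zone head losses add (resistances L/K in series).
Σ(L/K) = 452/43.6 + 169/0.984 = 10.37 + 171.7 = 182.1 d
q = ΔH / Σ(L/K) = 0.807 / 182.1 = 0.004431 m/d (same in every zone)
Zone A: v = q/n = 0.004431/0.33 = 0.01343 m/d → t_A = 452/0.01343 = 33660 d
Zone B: v = q/n = 0.004431/0.17 = 0.02607 m/d → t_B = 169/0.02607 = 6483 d
Total t = 33660 + 6483 = 40140 d
   = 40140 / 365 = 110 yr

110 years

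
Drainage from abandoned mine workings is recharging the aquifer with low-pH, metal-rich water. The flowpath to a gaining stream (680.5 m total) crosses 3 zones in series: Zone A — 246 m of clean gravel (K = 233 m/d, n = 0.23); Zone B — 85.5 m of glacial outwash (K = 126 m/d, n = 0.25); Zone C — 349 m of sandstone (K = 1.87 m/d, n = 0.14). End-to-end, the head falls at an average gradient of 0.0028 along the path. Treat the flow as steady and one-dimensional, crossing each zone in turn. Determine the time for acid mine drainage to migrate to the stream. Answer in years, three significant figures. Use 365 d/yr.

34.3 years

For zones in series the flux q is common to all zones; the equivalent conductivity is the harmonic (thickness-weighted) mean, K_eq = L_total / Σ(L_j/K_j).
Σ(L/K) = 246/233 + 85.5/126 + 349/1.87 = 1.056 + 0.6786 + 186.6 = 188.4 d
K_eq = L_total / Σ(L/K) = 680.5 / 188.4 = 3.613 m/d
q = K_eq · i = 3.613 × 0.0028 = 0.01012 m/d (same in every zone)
Zone A: v = q/n = 0.01012/0.23 = 0.04398 m/d → t_A = 246/0.04398 = 5593 d
Zone B: v = q/n = 0.01012/0.25 = 0.04046 m/d → t_B = 85.5/0.04046 = 2113 d
Zone C: v = q/n = 0.01012/0.14 = 0.07225 m/d → t_C = 349/0.07225 = 4830 d
Total t = 5593 + 2113 + 4830 = 12540 d
   = 12540 / 365 = 34.3 yr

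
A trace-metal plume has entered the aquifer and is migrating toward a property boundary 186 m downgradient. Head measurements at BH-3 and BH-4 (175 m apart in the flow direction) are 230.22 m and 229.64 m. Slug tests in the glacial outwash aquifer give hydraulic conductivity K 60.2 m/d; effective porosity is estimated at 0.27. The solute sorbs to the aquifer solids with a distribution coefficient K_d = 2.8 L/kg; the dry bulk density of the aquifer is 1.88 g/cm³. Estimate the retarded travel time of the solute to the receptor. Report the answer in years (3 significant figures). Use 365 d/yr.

Hydraulic gradient i = (230.22 − 229.64) / 175 = 0.58 / 175 = 0.003314
Darcy flux q = K·i = 60.2 × 0.003314 = 0.1995 m/d
Average linear velocity = 0.1995 / 0.27 = 0.7390 m/d
Retardation R = 1 + ρ_b·K_d/n = 1 + 1.88×2.8/0.27 = 20.50
Contaminant velocity v_c = v/R = 0.7390/20.50 = 0.03605 m/d
t = L/v_c = 186/0.03605 = 5159 d
   = 5159/365 = 14.1 yr

14.1 years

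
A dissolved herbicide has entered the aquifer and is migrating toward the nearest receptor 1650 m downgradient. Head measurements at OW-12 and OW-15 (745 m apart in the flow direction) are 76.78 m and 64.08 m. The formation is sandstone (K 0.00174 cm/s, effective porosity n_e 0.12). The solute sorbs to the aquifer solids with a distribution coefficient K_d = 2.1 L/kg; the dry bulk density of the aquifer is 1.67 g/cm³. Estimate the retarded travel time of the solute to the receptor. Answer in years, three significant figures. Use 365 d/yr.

640 years

Hydraulic gradient i = (76.78 − 64.08) / 745 = 12.70 / 745 = 0.01705
K = 0.00174 cm/s × 864 = 1.503 m/d
Specific discharge q = 1.503 × 0.01705 = 0.02563 m/d
Seepage velocity v = q / n = 0.02563 / 0.12 = 0.2136 m/d
Retardation R = 1 + ρ_b·K_d/n = 1 + 1.67×2.1/0.12 = 30.23
Contaminant velocity v_c = v/R = 0.2136/30.23 = 0.007066 m/d
t = L/v_c = 1650/0.007066 = 233500 d
   = 233500/365 = 640 yr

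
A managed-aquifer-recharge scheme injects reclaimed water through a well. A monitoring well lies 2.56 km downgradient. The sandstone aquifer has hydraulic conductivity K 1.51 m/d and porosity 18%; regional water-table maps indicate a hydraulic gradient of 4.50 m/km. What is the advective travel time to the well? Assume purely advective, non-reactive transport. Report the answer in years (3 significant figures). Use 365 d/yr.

q = Ki = 1.51 × 0.0045 = 0.006795 m/d
Seepage velocity v = q / n = 0.006795 / 0.18 = 0.03775 m/d
L = 2.56 km = 2560 m
t = L / v = 2560 / 0.03775 = 67810 d
   = 67810 / 365 = 186 yr

186 years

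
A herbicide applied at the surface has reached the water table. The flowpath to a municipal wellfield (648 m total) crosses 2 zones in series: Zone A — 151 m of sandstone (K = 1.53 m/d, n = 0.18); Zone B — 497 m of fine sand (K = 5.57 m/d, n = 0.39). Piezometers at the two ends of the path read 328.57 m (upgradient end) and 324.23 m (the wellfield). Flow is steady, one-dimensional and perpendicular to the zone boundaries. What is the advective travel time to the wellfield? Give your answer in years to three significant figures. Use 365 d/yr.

Total head drop ΔH = 328.57 − 324.23 = 4.34 m
Steady 1-D flow in series ⇒ the Darcy flux q is identical in every zone and the zone head losses add (resistances L/K in series).
Σ(L/K) = 151/1.53 + 497/5.57 = 98.69 + 89.23 = 187.9 d
q = ΔH / Σ(L/K) = 4.34 / 187.9 = 0.02309 m/d (same in every zone)
Zone A: v = q/n = 0.02309/0.18 = 0.1283 m/d → t_A = 151/0.1283 = 1177 d
Zone B: v = q/n = 0.02309/0.39 = 0.05922 m/d → t_B = 497/0.05922 = 8393 d
Total t = 1177 + 8393 = 9570 d
   = 9570 / 365 = 26.2 yr

26.2 years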